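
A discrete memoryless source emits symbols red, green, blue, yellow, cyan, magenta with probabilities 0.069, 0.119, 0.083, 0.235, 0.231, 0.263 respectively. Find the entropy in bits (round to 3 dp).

H = −Σ pᵢ log₂ pᵢ.
−0.069·log₂(0.069) = 0.2662
−0.119·log₂(0.119) = 0.3654
−0.083·log₂(0.083) = 0.2980
−0.235·log₂(0.235) = 0.4910
−0.231·log₂(0.231) = 0.4883
−0.263·log₂(0.263) = 0.5068
Sum ≈ 2.4157 → 2.416 bits.

2.416 bits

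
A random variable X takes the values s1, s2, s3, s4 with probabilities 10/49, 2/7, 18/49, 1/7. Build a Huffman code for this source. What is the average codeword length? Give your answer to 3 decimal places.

Repeatedly combine the two least-probable nodes; the expected code length is the sum of the merged weights.
merge 1/7 + 10/49 → 17/49
merge 2/7 + 17/49 → 31/49
merge 18/49 + 31/49 → 1
L = 17/49 + 31/49 + 1 = 97/49 ≈ 1.980 bits/symbol.

1.980 bits/symbol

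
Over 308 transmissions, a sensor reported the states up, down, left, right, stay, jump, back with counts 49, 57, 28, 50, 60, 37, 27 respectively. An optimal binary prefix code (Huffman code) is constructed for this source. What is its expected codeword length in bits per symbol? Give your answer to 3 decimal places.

2.799 bits/symbol

Probabilities are the counts divided by 308.
Repeatedly combine the two least-probable nodes; the expected code length is the sum of the merged weights.
merge 27/308 + 1/11 → 5/28
merge 37/308 + 7/44 → 43/154
merge 25/154 + 5/28 → 15/44
merge 57/308 + 15/77 → 117/308
merge 43/154 + 15/44 → 191/308
merge 117/308 + 191/308 → 1
L = 5/28 + 43/154 + 15/44 + 117/308 + 191/308 + 1 = 431/154 ≈ 2.799 bits/symbol.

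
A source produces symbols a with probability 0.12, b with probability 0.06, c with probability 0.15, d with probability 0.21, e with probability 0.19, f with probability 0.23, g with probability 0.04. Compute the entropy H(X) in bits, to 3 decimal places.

2.623 bits

H = −Σ pᵢ log₂ pᵢ.
−0.12·log₂(0.12) = 0.3671
−0.06·log₂(0.06) = 0.2435
−0.15·log₂(0.15) = 0.4105
−0.21·log₂(0.21) = 0.4728
−0.19·log₂(0.19) = 0.4552
−0.23·log₂(0.23) = 0.4877
−0.04·log₂(0.04) = 0.1858
Sum ≈ 2.6226 → 2.623 bits.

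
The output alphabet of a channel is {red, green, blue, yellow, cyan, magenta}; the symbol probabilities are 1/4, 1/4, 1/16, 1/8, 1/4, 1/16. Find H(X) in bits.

Each probability is a power of 1/2, so log₂(1/p) is an integer.
H = Σ p·log₂(1/p) = 1/4·2 + 1/4·2 + 1/16·4 + 1/8·3 + 1/4·2 + 1/16·4 = 2.375 bits.

2.375 bits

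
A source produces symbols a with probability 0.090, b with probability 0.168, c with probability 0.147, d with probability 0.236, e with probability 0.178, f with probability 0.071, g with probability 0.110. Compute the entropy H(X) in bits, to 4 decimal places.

2.7077 bits

H = −Σ pᵢ log₂ pᵢ.
−0.090·log₂(0.090) = 0.3127
−0.168·log₂(0.168) = 0.4323
−0.147·log₂(0.147) = 0.4066
−0.236·log₂(0.236) = 0.4916
−0.178·log₂(0.178) = 0.4432
−0.071·log₂(0.071) = 0.2709
−0.110·log₂(0.110) = 0.3503
Sum ≈ 2.7077 → 2.7077 bits.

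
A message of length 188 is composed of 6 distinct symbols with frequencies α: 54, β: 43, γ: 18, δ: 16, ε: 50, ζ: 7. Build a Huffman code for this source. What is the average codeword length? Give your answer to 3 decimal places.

Probabilities are the counts divided by 188.
Repeatedly combine the two least-probable nodes; the expected code length is the sum of the merged weights.
merge 7/188 + 4/47 → 23/188
merge 9/94 + 23/188 → 41/188
merge 41/188 + 43/188 → 21/47
merge 25/94 + 27/94 → 26/47
merge 21/47 + 26/47 → 1
L = 23/188 + 41/188 + 21/47 + 26/47 + 1 = 110/47 ≈ 2.340 bits/symbol.

2.340 bits/symbol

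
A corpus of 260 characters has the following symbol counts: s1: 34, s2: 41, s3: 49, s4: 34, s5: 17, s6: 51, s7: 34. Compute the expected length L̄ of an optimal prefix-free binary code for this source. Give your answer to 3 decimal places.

Probabilities are the counts divided by 260.
Repeatedly combine the two least-probable nodes; the expected code length is the sum of the merged weights.
merge 17/260 + 17/130 → 51/260
merge 17/130 + 17/130 → 17/65
merge 41/260 + 49/260 → 9/26
merge 51/260 + 51/260 → 51/130
merge 17/65 + 9/26 → 79/130
merge 51/130 + 79/130 → 1
L = 51/260 + 17/65 + 9/26 + 51/130 + 79/130 + 1 = 729/260 ≈ 2.804 bits/symbol.

2.804 bits/symbol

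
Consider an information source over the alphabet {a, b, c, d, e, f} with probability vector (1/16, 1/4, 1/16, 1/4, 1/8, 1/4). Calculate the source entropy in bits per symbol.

2.375 bits

Each probability is a power of 1/2, so log₂(1/p) is an integer.
H = Σ p·log₂(1/p) = 1/16·4 + 1/4·2 + 1/16·4 + 1/4·2 + 1/8·3 + 1/4·2 = 2.375 bits.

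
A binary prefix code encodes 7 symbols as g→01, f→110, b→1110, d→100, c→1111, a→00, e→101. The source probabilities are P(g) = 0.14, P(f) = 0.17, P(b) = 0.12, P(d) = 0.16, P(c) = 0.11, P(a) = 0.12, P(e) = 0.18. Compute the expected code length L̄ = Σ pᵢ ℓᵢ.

2.97 bits/symbol

L̄ = Σ pᵢ·ℓᵢ = 0.14·2 + 0.17·3 + 0.12·4 + 0.16·3 + 0.11·4 + 0.12·2 + 0.18·3 = 2.97 bits/symbol.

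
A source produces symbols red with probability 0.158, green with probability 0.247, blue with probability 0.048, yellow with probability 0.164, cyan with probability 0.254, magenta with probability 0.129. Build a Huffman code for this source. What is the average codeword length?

Repeatedly combine the two least-probable nodes; the expected code length is the sum of the merged weights.
merge 6/125 + 129/1000 → 177/1000
merge 79/500 + 41/250 → 161/500
merge 177/1000 + 247/1000 → 53/125
merge 127/500 + 161/500 → 72/125
merge 53/125 + 72/125 → 1
L = 177/1000 + 161/500 + 53/125 + 72/125 + 1 = 2499/1000 = 2.499 bits/symbol.

2.499 bits/symbol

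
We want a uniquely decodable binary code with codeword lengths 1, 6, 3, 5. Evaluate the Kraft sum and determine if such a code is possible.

0.671875; yes

With common denominator 2^6 = 64: Σ 2^(−ℓᵢ) = 32/64 + 1/64 + 8/64 + 2/64 = 43/64 = 0.671875.
Kraft's inequality requires Σ ≤ 1; here Σ = 0.671875 ≤ 1, so such a prefix code exists.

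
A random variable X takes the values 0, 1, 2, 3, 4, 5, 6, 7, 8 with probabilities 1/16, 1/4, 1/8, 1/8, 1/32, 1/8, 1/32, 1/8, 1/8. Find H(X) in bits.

Each probability is a power of 1/2, so log₂(1/p) is an integer.
H = Σ p·log₂(1/p) = 1/16·4 + 1/4·2 + 1/8·3 + 1/8·3 + 1/32·5 + 1/8·3 + 1/32·5 + 1/8·3 + 1/8·3 = 2.9375 bits.

2.9375 bits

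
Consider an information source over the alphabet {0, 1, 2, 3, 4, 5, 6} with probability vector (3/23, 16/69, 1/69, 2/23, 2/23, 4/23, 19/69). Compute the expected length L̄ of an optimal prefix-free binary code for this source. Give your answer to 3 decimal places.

2.594 bits/symbol

Repeatedly combine the two least-probable nodes; the expected code length is the sum of the merged weights.
merge 1/69 + 2/23 → 7/69
merge 2/23 + 7/69 → 13/69
merge 3/23 + 4/23 → 7/23
merge 13/69 + 16/69 → 29/69
merge 19/69 + 7/23 → 40/69
merge 29/69 + 40/69 → 1
L = 7/69 + 13/69 + 7/23 + 29/69 + 40/69 + 1 = 179/69 ≈ 2.594 bits/symbol.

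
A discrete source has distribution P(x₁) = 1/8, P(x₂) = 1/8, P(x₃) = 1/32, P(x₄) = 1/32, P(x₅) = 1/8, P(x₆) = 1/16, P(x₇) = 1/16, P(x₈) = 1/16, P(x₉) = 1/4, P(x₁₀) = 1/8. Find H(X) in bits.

3.0625 bits

Each probability is a power of 1/2, so log₂(1/p) is an integer.
H = Σ p·log₂(1/p) = 1/8·3 + 1/8·3 + 1/32·5 + 1/32·5 + 1/8·3 + 1/16·4 + 1/16·4 + 1/16·4 + 1/4·2 + 1/8·3 = 3.0625 bits.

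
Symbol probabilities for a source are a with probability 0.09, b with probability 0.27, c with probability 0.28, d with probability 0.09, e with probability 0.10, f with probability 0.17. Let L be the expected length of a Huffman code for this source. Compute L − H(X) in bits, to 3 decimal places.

0.034 bits

Entropy H = −Σ p log₂ p ≈ 2.4163 bits.
Huffman merges: 9/100+9/100→9/50; 1/10+17/100→27/100; 9/50+27/100→9/20; 27/100+7/25→11/20; 9/20+11/20→1. L = 49/20 ≈ 2.4500.
L − H = 2.4500 − 2.4163 = 0.034 bits.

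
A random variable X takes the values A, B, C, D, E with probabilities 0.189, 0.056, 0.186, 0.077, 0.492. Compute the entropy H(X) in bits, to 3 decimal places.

1.927 bits

H = −Σ pᵢ log₂ pᵢ.
−0.189·log₂(0.189) = 0.4543
−0.056·log₂(0.056) = 0.2329
−0.186·log₂(0.186) = 0.4514
−0.077·log₂(0.077) = 0.2848
−0.492·log₂(0.492) = 0.5034
Sum ≈ 1.9268 → 1.927 bits.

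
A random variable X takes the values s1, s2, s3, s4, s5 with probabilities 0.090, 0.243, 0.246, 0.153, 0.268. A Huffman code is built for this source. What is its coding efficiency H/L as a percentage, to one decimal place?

99.4%

Entropy H = −Σ p log₂ p ≈ 2.2298 bits.
Huffman merges: 9/100+153/1000→243/1000; 243/1000+243/1000→243/500; 123/500+67/250→257/500; 243/500+257/500→1. L = 2243/1000 ≈ 2.2430.
Efficiency = H/L = 2.2298/2.2430 = 99.4%.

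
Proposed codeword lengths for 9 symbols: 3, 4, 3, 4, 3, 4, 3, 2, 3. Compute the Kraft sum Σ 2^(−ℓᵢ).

With common denominator 2^4 = 16: Σ 2^(−ℓᵢ) = 2/16 + 1/16 + 2/16 + 1/16 + 2/16 + 1/16 + 2/16 + 4/16 + 2/16 = 17/16 = 1.0625.

1.0625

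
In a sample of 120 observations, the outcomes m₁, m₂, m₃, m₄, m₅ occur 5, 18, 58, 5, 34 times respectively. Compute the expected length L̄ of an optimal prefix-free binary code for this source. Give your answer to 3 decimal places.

Probabilities are the counts divided by 120.
Repeatedly combine the two least-probable nodes; the expected code length is the sum of the merged weights.
merge 1/24 + 1/24 → 1/12
merge 1/12 + 3/20 → 7/30
merge 7/30 + 17/60 → 31/60
merge 29/60 + 31/60 → 1
L = 1/12 + 7/30 + 31/60 + 1 = 11/6 ≈ 1.833 bits/symbol.

1.833 bits/symbol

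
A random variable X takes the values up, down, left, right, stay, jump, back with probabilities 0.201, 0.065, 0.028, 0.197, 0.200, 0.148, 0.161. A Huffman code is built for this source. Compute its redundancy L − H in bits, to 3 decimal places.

Entropy H = −Σ p log₂ p ≈ 2.6243 bits.
Huffman merges: 7/250+13/200→93/1000; 93/1000+37/250→241/1000; 161/1000+197/1000→179/500; 1/5+201/1000→401/1000; 241/1000+179/500→599/1000; 401/1000+599/1000→1. L = 673/250 ≈ 2.6920.
L − H = 2.6920 − 2.6243 = 0.068 bits.

0.068 bits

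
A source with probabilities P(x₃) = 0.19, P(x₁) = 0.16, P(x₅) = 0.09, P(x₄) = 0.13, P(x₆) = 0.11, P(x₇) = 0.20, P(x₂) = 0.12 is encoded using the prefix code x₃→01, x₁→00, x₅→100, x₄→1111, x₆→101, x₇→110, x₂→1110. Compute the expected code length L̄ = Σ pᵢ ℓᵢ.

2.9 bits/symbol

L̄ = Σ pᵢ·ℓᵢ = 0.19·2 + 0.16·2 + 0.09·3 + 0.13·4 + 0.11·3 + 0.20·3 + 0.12·4 = 2.9 bits/symbol.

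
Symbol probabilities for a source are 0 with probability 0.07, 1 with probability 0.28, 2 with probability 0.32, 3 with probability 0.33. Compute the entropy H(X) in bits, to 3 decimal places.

1.837 bits

H = −Σ pᵢ log₂ pᵢ.
−0.07·log₂(0.07) = 0.2686
−0.28·log₂(0.28) = 0.5142
−0.32·log₂(0.32) = 0.5260
−0.33·log₂(0.33) = 0.5278
Sum ≈ 1.8366 → 1.837 bits.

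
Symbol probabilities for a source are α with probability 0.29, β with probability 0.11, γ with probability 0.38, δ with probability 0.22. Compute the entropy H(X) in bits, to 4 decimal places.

H = −Σ pᵢ log₂ pᵢ.
−0.29·log₂(0.29) = 0.5179
−0.11·log₂(0.11) = 0.3503
−0.38·log₂(0.38) = 0.5305
−0.22·log₂(0.22) = 0.4806
Sum ≈ 1.8792 → 1.8792 bits.

1.8792 bits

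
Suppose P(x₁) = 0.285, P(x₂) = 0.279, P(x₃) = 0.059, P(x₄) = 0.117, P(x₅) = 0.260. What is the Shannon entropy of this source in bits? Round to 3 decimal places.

2.138 bits

H = −Σ pᵢ log₂ pᵢ.
−0.285·log₂(0.285) = 0.5161
−0.279·log₂(0.279) = 0.5138
−0.059·log₂(0.059) = 0.2409
−0.117·log₂(0.117) = 0.3622
−0.260·log₂(0.260) = 0.5053
Sum ≈ 2.1383 → 2.138 bits.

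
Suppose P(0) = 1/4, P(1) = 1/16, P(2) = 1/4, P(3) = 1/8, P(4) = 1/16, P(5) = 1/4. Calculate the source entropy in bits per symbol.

2.375 bits

Each probability is a power of 1/2, so log₂(1/p) is an integer.
H = Σ p·log₂(1/p) = 1/4·2 + 1/16·4 + 1/4·2 + 1/8·3 + 1/16·4 + 1/4·2 = 2.375 bits.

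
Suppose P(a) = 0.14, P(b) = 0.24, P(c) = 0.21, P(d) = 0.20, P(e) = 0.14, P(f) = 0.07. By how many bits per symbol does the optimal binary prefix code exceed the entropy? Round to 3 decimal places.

0.056 bits

Entropy H = −Σ p log₂ p ≈ 2.4941 bits.
Huffman merges: 7/100+7/50→21/100; 7/50+1/5→17/50; 21/100+21/100→21/50; 6/25+17/50→29/50; 21/50+29/50→1. L = 51/20 ≈ 2.5500.
L − H = 2.5500 − 2.4941 = 0.056 bits.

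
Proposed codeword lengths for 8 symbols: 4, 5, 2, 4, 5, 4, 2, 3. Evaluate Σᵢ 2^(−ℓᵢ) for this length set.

With common denominator 2^5 = 32: Σ 2^(−ℓᵢ) = 2/32 + 1/32 + 8/32 + 2/32 + 1/32 + 2/32 + 8/32 + 4/32 = 28/32 = 0.875.

0.875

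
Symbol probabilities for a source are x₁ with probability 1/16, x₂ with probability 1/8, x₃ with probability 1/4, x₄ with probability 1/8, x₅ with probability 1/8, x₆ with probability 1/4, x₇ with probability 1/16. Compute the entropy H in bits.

Each probability is a power of 1/2, so log₂(1/p) is an integer.
H = Σ p·log₂(1/p) = 1/16·4 + 1/8·3 + 1/4·2 + 1/8·3 + 1/8·3 + 1/4·2 + 1/16·4 = 2.625 bits.

2.625 bits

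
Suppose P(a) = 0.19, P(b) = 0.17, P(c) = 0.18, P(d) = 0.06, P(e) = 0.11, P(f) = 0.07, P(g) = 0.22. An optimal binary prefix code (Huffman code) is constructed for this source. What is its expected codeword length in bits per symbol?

Repeatedly combine the two least-probable nodes; the expected code length is the sum of the merged weights.
merge 3/50 + 7/100 → 13/100
merge 11/100 + 13/100 → 6/25
merge 17/100 + 9/50 → 7/20
merge 19/100 + 11/50 → 41/100
merge 6/25 + 7/20 → 59/100
merge 41/100 + 59/100 → 1
L = 13/100 + 6/25 + 7/20 + 41/100 + 59/100 + 1 = 68/25 = 2.72 bits/symbol.

2.72 bits/symbol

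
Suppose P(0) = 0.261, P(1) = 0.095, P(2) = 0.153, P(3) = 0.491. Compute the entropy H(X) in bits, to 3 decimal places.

H = −Σ pᵢ log₂ pᵢ.
−0.261·log₂(0.261) = 0.5058
−0.095·log₂(0.095) = 0.3226
−0.153·log₂(0.153) = 0.4144
−0.491·log₂(0.491) = 0.5039
Sum ≈ 1.7467 → 1.747 bits.

1.747 bits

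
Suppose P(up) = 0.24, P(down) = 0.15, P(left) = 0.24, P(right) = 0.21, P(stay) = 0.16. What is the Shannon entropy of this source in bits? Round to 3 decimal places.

H = −Σ pᵢ log₂ pᵢ.
−0.24·log₂(0.24) = 0.4941
−0.15·log₂(0.15) = 0.4105
−0.24·log₂(0.24) = 0.4941
−0.21·log₂(0.21) = 0.4728
−0.16·log₂(0.16) = 0.4230
Sum ≈ 2.2947 → 2.295 bits.

2.295 bits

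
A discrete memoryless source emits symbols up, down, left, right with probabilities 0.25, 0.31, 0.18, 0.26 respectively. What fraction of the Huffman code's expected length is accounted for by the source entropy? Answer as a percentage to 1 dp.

98.7%

Entropy H = −Σ p log₂ p ≈ 1.9744 bits.
Huffman merges: 9/50+1/4→43/100; 13/50+31/100→57/100; 43/100+57/100→1. L = 2 ≈ 2.0000.
Efficiency = H/L = 1.9744/2.0000 = 98.7%.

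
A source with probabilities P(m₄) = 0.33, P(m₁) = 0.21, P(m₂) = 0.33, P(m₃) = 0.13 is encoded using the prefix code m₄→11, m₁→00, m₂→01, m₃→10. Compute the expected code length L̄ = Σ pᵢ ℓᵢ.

2 bits/symbol

L̄ = Σ pᵢ·ℓᵢ = 0.33·2 + 0.21·2 + 0.33·2 + 0.13·2 = 2 bits/symbol.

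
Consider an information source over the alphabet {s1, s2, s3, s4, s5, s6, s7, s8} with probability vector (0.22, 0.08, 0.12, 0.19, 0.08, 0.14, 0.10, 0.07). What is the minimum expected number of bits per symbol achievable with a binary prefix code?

2.92 bits/symbol

Repeatedly combine the two least-probable nodes; the expected code length is the sum of the merged weights.
merge 7/100 + 2/25 → 3/20
merge 2/25 + 1/10 → 9/50
merge 3/25 + 7/50 → 13/50
merge 3/20 + 9/50 → 33/100
merge 19/100 + 11/50 → 41/100
merge 13/50 + 33/100 → 59/100
merge 41/100 + 59/100 → 1
L = 3/20 + 9/50 + 13/50 + 33/100 + 41/100 + 59/100 + 1 = 73/25 = 2.92 bits/symbol.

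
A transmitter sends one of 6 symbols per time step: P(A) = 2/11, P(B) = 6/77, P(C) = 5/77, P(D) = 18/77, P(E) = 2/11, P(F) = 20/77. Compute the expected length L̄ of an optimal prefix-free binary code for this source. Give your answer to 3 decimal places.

2.468 bits/symbol

Repeatedly combine the two least-probable nodes; the expected code length is the sum of the merged weights.
merge 5/77 + 6/77 → 1/7
merge 1/7 + 2/11 → 25/77
merge 2/11 + 18/77 → 32/77
merge 20/77 + 25/77 → 45/77
merge 32/77 + 45/77 → 1
L = 1/7 + 25/77 + 32/77 + 45/77 + 1 = 190/77 ≈ 2.468 bits/symbol.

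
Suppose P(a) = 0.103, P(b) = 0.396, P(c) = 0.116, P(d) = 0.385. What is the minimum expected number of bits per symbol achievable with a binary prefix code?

1.823 bits/symbol

Repeatedly combine the two least-probable nodes; the expected code length is the sum of the merged weights.
merge 103/1000 + 29/250 → 219/1000
merge 219/1000 + 77/200 → 151/250
merge 99/250 + 151/250 → 1
L = 219/1000 + 151/250 + 1 = 1823/1000 = 1.823 bits/symbol.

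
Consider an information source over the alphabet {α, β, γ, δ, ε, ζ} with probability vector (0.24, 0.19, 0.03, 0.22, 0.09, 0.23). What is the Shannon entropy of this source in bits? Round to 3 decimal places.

H = −Σ pᵢ log₂ pᵢ.
−0.24·log₂(0.24) = 0.4941
−0.19·log₂(0.19) = 0.4552
−0.03·log₂(0.03) = 0.1518
−0.22·log₂(0.22) = 0.4806
−0.09·log₂(0.09) = 0.3127
−0.23·log₂(0.23) = 0.4877
Sum ≈ 2.3820 → 2.382 bits.

2.382 bits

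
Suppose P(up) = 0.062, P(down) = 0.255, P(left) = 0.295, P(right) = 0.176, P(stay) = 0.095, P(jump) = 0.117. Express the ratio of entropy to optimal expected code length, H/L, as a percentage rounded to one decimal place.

98.6%

Entropy H = −Σ p log₂ p ≈ 2.3969 bits.
Huffman merges: 31/500+19/200→157/1000; 117/1000+157/1000→137/500; 22/125+51/200→431/1000; 137/500+59/200→569/1000; 431/1000+569/1000→1. L = 2431/1000 ≈ 2.4310.
Efficiency = H/L = 2.3969/2.4310 = 98.6%.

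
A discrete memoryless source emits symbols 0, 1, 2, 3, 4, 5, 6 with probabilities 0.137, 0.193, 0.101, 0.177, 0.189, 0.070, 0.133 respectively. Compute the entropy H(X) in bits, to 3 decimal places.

2.737 bits

H = −Σ pᵢ log₂ pᵢ.
−0.137·log₂(0.137) = 0.3929
−0.193·log₂(0.193) = 0.4581
−0.101·log₂(0.101) = 0.3341
−0.177·log₂(0.177) = 0.4422
−0.189·log₂(0.189) = 0.4543
−0.070·log₂(0.070) = 0.2686
−0.133·log₂(0.133) = 0.3871
Sum ≈ 2.7371 → 2.737 bits.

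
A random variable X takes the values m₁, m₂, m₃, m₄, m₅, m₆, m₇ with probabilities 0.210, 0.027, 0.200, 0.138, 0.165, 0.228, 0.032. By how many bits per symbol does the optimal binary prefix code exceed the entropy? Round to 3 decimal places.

Entropy H = −Σ p log₂ p ≈ 2.5463 bits.
Huffman merges: 27/1000+4/125→59/1000; 59/1000+69/500→197/1000; 33/200+197/1000→181/500; 1/5+21/100→41/100; 57/250+181/500→59/100; 41/100+59/100→1. L = 1309/500 ≈ 2.6180.
L − H = 2.6180 − 2.5463 = 0.072 bits.

0.072 bits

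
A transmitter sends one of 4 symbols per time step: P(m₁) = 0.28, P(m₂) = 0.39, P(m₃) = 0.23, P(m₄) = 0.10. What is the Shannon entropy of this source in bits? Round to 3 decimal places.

H = −Σ pᵢ log₂ pᵢ.
−0.28·log₂(0.28) = 0.5142
−0.39·log₂(0.39) = 0.5298
−0.23·log₂(0.23) = 0.4877
−0.10·log₂(0.10) = 0.3322
Sum ≈ 1.8639 → 1.864 bits.

1.864 bits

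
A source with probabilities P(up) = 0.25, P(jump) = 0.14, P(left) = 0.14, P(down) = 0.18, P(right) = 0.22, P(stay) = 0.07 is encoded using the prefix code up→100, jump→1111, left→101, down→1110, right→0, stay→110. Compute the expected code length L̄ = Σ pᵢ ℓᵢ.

2.88 bits/symbol

L̄ = Σ pᵢ·ℓᵢ = 0.25·3 + 0.14·4 + 0.14·3 + 0.18·4 + 0.22·1 + 0.07·3 = 2.88 bits/symbol.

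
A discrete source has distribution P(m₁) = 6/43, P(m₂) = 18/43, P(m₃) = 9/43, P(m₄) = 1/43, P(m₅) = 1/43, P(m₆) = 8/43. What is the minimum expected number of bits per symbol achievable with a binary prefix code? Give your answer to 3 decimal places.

2.186 bits/symbol

Repeatedly combine the two least-probable nodes; the expected code length is the sum of the merged weights.
merge 1/43 + 1/43 → 2/43
merge 2/43 + 6/43 → 8/43
merge 8/43 + 8/43 → 16/43
merge 9/43 + 16/43 → 25/43
merge 18/43 + 25/43 → 1
L = 2/43 + 8/43 + 16/43 + 25/43 + 1 = 94/43 ≈ 2.186 bits/symbol.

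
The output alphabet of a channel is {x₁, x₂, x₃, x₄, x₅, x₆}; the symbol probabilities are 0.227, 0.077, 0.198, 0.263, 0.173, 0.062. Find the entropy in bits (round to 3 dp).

H = −Σ pᵢ log₂ pᵢ.
−0.227·log₂(0.227) = 0.4856
−0.077·log₂(0.077) = 0.2848
−0.198·log₂(0.198) = 0.4626
−0.263·log₂(0.263) = 0.5068
−0.173·log₂(0.173) = 0.4379
−0.062·log₂(0.062) = 0.2487
Sum ≈ 2.4264 → 2.426 bits.

2.426 bits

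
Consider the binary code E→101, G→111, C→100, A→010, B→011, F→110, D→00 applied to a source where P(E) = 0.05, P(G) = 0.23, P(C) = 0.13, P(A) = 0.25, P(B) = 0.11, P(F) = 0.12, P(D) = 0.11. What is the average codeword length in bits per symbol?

2.89 bits/symbol

L̄ = Σ pᵢ·ℓᵢ = 0.05·3 + 0.23·3 + 0.13·3 + 0.25·3 + 0.11·3 + 0.12·3 + 0.11·2 = 2.89 bits/symbol.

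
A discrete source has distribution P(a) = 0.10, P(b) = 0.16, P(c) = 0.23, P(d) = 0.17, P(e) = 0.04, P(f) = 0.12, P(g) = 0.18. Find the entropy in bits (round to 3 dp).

2.676 bits

H = −Σ pᵢ log₂ pᵢ.
−0.10·log₂(0.10) = 0.3322
−0.16·log₂(0.16) = 0.4230
−0.23·log₂(0.23) = 0.4877
−0.17·log₂(0.17) = 0.4346
−0.04·log₂(0.04) = 0.1858
−0.12·log₂(0.12) = 0.3671
−0.18·log₂(0.18) = 0.4453
Sum ≈ 2.6756 → 2.676 bits.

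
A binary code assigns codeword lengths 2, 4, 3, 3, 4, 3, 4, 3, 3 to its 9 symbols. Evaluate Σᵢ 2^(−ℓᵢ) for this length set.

1.0625

With common denominator 2^4 = 16: Σ 2^(−ℓᵢ) = 4/16 + 1/16 + 2/16 + 2/16 + 1/16 + 2/16 + 1/16 + 2/16 + 2/16 = 17/16 = 1.0625.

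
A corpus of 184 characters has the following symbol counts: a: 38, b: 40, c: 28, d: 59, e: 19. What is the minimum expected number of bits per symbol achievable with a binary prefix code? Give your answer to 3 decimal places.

Probabilities are the counts divided by 184.
Repeatedly combine the two least-probable nodes; the expected code length is the sum of the merged weights.
merge 19/184 + 7/46 → 47/184
merge 19/92 + 5/23 → 39/92
merge 47/184 + 59/184 → 53/92
merge 39/92 + 53/92 → 1
L = 47/184 + 39/92 + 53/92 + 1 = 415/184 ≈ 2.255 bits/symbol.

2.255 bits/symbol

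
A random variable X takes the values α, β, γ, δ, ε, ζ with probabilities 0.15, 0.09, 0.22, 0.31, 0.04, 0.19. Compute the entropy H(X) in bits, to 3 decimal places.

H = −Σ pᵢ log₂ pᵢ.
−0.15·log₂(0.15) = 0.4105
−0.09·log₂(0.09) = 0.3127
−0.22·log₂(0.22) = 0.4806
−0.31·log₂(0.31) = 0.5238
−0.04·log₂(0.04) = 0.1858
−0.19·log₂(0.19) = 0.4552
Sum ≈ 2.3685 → 2.369 bits.

2.369 bits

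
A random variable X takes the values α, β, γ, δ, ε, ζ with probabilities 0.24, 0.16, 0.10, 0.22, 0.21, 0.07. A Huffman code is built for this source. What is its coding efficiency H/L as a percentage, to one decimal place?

98.9%

Entropy H = −Σ p log₂ p ≈ 2.4713 bits.
Huffman merges: 7/100+1/10→17/100; 4/25+17/100→33/100; 21/100+11/50→43/100; 6/25+33/100→57/100; 43/100+57/100→1. L = 5/2 ≈ 2.5000.
Efficiency = H/L = 2.4713/2.5000 = 98.9%.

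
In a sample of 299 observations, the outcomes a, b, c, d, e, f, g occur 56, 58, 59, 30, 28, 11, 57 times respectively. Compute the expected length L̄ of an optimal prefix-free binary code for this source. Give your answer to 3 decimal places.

2.739 bits/symbol

Probabilities are the counts divided by 299.
Repeatedly combine the two least-probable nodes; the expected code length is the sum of the merged weights.
merge 11/299 + 28/299 → 3/23
merge 30/299 + 3/23 → 3/13
merge 56/299 + 57/299 → 113/299
merge 58/299 + 59/299 → 9/23
merge 3/13 + 113/299 → 14/23
merge 9/23 + 14/23 → 1
L = 3/23 + 3/13 + 113/299 + 9/23 + 14/23 + 1 = 63/23 ≈ 2.739 bits/symbol.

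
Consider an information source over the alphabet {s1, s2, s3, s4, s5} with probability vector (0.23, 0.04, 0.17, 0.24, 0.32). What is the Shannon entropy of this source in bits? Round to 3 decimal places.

H = −Σ pᵢ log₂ pᵢ.
−0.23·log₂(0.23) = 0.4877
−0.04·log₂(0.04) = 0.1858
−0.17·log₂(0.17) = 0.4346
−0.24·log₂(0.24) = 0.4941
−0.32·log₂(0.32) = 0.5260
Sum ≈ 2.1282 → 2.128 bits.

2.128 bits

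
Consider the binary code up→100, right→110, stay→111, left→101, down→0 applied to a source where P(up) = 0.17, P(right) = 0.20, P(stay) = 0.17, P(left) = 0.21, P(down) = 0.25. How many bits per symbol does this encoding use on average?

L̄ = Σ pᵢ·ℓᵢ = 0.17·3 + 0.20·3 + 0.17·3 + 0.21·3 + 0.25·1 = 2.5 bits/symbol.

2.5 bits/symbol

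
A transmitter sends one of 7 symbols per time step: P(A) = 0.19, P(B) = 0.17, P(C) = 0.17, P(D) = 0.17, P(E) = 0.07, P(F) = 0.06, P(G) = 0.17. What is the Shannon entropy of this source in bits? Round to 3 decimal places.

H = −Σ pᵢ log₂ pᵢ.
−0.19·log₂(0.19) = 0.4552
−0.17·log₂(0.17) = 0.4346
−0.17·log₂(0.17) = 0.4346
−0.17·log₂(0.17) = 0.4346
−0.07·log₂(0.07) = 0.2686
−0.06·log₂(0.06) = 0.2435
−0.17·log₂(0.17) = 0.4346
Sum ≈ 2.7057 → 2.706 bits.

2.706 bits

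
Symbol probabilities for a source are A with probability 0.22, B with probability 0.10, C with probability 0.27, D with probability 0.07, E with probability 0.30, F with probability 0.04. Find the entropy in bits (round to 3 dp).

H = −Σ pᵢ log₂ pᵢ.
−0.22·log₂(0.22) = 0.4806
−0.10·log₂(0.10) = 0.3322
−0.27·log₂(0.27) = 0.5100
−0.07·log₂(0.07) = 0.2686
−0.30·log₂(0.30) = 0.5211
−0.04·log₂(0.04) = 0.1858
Sum ≈ 2.2982 → 2.298 bits.

2.298 bits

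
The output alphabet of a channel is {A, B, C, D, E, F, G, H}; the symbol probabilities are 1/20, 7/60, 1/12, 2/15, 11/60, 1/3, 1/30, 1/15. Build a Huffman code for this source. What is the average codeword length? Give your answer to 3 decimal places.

2.717 bits/symbol

Repeatedly combine the two least-probable nodes; the expected code length is the sum of the merged weights.
merge 1/30 + 1/20 → 1/12
merge 1/15 + 1/12 → 3/20
merge 1/12 + 7/60 → 1/5
merge 2/15 + 3/20 → 17/60
merge 11/60 + 1/5 → 23/60
merge 17/60 + 1/3 → 37/60
merge 23/60 + 37/60 → 1
L = 1/12 + 3/20 + 1/5 + 17/60 + 23/60 + 37/60 + 1 = 163/60 ≈ 2.717 bits/symbol.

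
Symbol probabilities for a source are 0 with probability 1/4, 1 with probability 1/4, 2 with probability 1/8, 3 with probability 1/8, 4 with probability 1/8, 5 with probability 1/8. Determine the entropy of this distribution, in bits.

Each probability is a power of 1/2, so log₂(1/p) is an integer.
H = Σ p·log₂(1/p) = 1/4·2 + 1/4·2 + 1/8·3 + 1/8·3 + 1/8·3 + 1/8·3 = 2.5 bits.

2.5 bits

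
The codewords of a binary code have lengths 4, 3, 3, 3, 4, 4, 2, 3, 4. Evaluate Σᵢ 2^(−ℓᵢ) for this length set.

1

With common denominator 2^4 = 16: Σ 2^(−ℓᵢ) = 1/16 + 2/16 + 2/16 + 2/16 + 1/16 + 1/16 + 4/16 + 2/16 + 1/16 = 16/16 = 1.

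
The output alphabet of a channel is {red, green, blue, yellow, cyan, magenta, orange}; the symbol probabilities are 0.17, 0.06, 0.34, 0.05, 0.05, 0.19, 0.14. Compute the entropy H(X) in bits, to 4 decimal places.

2.4918 bits

H = −Σ pᵢ log₂ pᵢ.
−0.17·log₂(0.17) = 0.4346
−0.06·log₂(0.06) = 0.2435
−0.34·log₂(0.34) = 0.5292
−0.05·log₂(0.05) = 0.2161
−0.05·log₂(0.05) = 0.2161
−0.19·log₂(0.19) = 0.4552
−0.14·log₂(0.14) = 0.3971
Sum ≈ 2.4918 → 2.4918 bits.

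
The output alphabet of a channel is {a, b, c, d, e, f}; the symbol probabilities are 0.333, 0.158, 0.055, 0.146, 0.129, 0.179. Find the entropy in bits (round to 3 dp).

2.410 bits

H = −Σ pᵢ log₂ pᵢ.
−0.333·log₂(0.333) = 0.5283
−0.158·log₂(0.158) = 0.4206
−0.055·log₂(0.055) = 0.2301
−0.146·log₂(0.146) = 0.4053
−0.129·log₂(0.129) = 0.3811
−0.179·log₂(0.179) = 0.4443
Sum ≈ 2.4097 → 2.410 bits.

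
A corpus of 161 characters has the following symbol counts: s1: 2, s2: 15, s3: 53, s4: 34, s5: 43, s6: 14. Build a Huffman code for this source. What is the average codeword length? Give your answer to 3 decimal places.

2.292 bits/symbol

Probabilities are the counts divided by 161.
Repeatedly combine the two least-probable nodes; the expected code length is the sum of the merged weights.
merge 2/161 + 2/23 → 16/161
merge 15/161 + 16/161 → 31/161
merge 31/161 + 34/161 → 65/161
merge 43/161 + 53/161 → 96/161
merge 65/161 + 96/161 → 1
L = 16/161 + 31/161 + 65/161 + 96/161 + 1 = 369/161 ≈ 2.292 bits/symbol.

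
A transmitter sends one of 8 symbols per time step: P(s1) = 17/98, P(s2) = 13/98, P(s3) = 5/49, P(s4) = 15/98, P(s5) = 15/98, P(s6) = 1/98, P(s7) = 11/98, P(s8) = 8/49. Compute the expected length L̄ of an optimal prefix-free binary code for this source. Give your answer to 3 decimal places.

Repeatedly combine the two least-probable nodes; the expected code length is the sum of the merged weights.
merge 1/98 + 5/49 → 11/98
merge 11/98 + 11/98 → 11/49
merge 13/98 + 15/98 → 2/7
merge 15/98 + 8/49 → 31/98
merge 17/98 + 11/49 → 39/98
merge 2/7 + 31/98 → 59/98
merge 39/98 + 59/98 → 1
L = 11/98 + 11/49 + 2/7 + 31/98 + 39/98 + 59/98 + 1 = 144/49 ≈ 2.939 bits/symbol.

2.939 bits/symbol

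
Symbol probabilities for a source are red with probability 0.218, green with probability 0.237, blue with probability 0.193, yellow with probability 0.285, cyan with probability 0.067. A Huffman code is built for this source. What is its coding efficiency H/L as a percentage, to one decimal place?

Entropy H = −Σ p log₂ p ≈ 2.2068 bits.
Huffman merges: 67/1000+193/1000→13/50; 109/500+237/1000→91/200; 13/50+57/200→109/200; 91/200+109/200→1. L = 113/50 ≈ 2.2600.
Efficiency = H/L = 2.2068/2.2600 = 97.6%.

97.6%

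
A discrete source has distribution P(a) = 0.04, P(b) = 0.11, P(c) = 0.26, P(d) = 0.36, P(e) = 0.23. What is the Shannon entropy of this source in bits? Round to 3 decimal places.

H = −Σ pᵢ log₂ pᵢ.
−0.04·log₂(0.04) = 0.1858
−0.11·log₂(0.11) = 0.3503
−0.26·log₂(0.26) = 0.5053
−0.36·log₂(0.36) = 0.5306
−0.23·log₂(0.23) = 0.4877
Sum ≈ 2.0596 → 2.060 bits.

2.060 bits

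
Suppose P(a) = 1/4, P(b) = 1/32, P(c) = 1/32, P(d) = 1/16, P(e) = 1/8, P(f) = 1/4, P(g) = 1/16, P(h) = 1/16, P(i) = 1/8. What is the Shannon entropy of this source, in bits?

Each probability is a power of 1/2, so log₂(1/p) is an integer.
H = Σ p·log₂(1/p) = 1/4·2 + 1/32·5 + 1/32·5 + 1/16·4 + 1/8·3 + 1/4·2 + 1/16·4 + 1/16·4 + 1/8·3 = 2.8125 bits.

2.8125 bits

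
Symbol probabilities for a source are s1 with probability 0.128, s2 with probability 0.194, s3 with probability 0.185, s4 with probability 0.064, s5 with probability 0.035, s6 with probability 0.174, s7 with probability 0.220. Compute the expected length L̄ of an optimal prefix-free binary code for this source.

Repeatedly combine the two least-probable nodes; the expected code length is the sum of the merged weights.
merge 7/200 + 8/125 → 99/1000
merge 99/1000 + 16/125 → 227/1000
merge 87/500 + 37/200 → 359/1000
merge 97/500 + 11/50 → 207/500
merge 227/1000 + 359/1000 → 293/500
merge 207/500 + 293/500 → 1
L = 99/1000 + 227/1000 + 359/1000 + 207/500 + 293/500 + 1 = 537/200 = 2.685 bits/symbol.

2.685 bits/symbol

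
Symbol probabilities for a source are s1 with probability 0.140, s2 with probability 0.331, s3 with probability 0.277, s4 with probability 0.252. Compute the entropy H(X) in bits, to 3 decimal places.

1.939 bits

H = −Σ pᵢ log₂ pᵢ.
−0.140·log₂(0.140) = 0.3971
−0.331·log₂(0.331) = 0.5280
−0.277·log₂(0.277) = 0.5130
−0.252·log₂(0.252) = 0.5011
Sum ≈ 1.9392 → 1.939 bits.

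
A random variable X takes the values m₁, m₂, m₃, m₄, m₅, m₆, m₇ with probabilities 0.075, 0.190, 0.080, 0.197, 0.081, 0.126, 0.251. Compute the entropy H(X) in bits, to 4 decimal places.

2.6595 bits

H = −Σ pᵢ log₂ pᵢ.
−0.075·log₂(0.075) = 0.2803
−0.190·log₂(0.190) = 0.4552
−0.080·log₂(0.080) = 0.2915
−0.197·log₂(0.197) = 0.4617
−0.081·log₂(0.081) = 0.2937
−0.126·log₂(0.126) = 0.3766
−0.251·log₂(0.251) = 0.5006
Sum ≈ 2.6595 → 2.6595 bits.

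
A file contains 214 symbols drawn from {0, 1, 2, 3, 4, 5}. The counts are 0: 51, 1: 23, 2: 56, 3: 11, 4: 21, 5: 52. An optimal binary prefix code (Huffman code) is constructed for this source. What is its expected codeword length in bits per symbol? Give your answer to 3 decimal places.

2.407 bits/symbol

Probabilities are the counts divided by 214.
Repeatedly combine the two least-probable nodes; the expected code length is the sum of the merged weights.
merge 11/214 + 21/214 → 16/107
merge 23/214 + 16/107 → 55/214
merge 51/214 + 26/107 → 103/214
merge 55/214 + 28/107 → 111/214
merge 103/214 + 111/214 → 1
L = 16/107 + 55/214 + 103/214 + 111/214 + 1 = 515/214 ≈ 2.407 bits/symbol.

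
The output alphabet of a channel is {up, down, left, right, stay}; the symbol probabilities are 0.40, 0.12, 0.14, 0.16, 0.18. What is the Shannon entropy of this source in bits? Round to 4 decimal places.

2.1613 bits

H = −Σ pᵢ log₂ pᵢ.
−0.40·log₂(0.40) = 0.5288
−0.12·log₂(0.12) = 0.3671
−0.14·log₂(0.14) = 0.3971
−0.16·log₂(0.16) = 0.4230
−0.18·log₂(0.18) = 0.4453
Sum ≈ 2.1613 → 2.1613 bits.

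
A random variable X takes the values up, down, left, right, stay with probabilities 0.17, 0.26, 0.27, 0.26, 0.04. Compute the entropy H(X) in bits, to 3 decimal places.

2.141 bits

H = −Σ pᵢ log₂ pᵢ.
−0.17·log₂(0.17) = 0.4346
−0.26·log₂(0.26) = 0.5053
−0.27·log₂(0.27) = 0.5100
−0.26·log₂(0.26) = 0.5053
−0.04·log₂(0.04) = 0.1858
Sum ≈ 2.1409 → 2.141 bits.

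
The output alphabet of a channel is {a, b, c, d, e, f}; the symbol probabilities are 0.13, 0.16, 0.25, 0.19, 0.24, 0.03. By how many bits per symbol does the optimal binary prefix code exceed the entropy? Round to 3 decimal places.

Entropy H = −Σ p log₂ p ≈ 2.4068 bits.
Huffman merges: 3/100+13/100→4/25; 4/25+4/25→8/25; 19/100+6/25→43/100; 1/4+8/25→57/100; 43/100+57/100→1. L = 62/25 ≈ 2.4800.
L − H = 2.4800 − 2.4068 = 0.073 bits.

0.073 bits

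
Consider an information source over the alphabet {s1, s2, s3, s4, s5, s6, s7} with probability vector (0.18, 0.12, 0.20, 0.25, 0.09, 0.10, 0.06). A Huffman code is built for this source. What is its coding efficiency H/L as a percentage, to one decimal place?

Entropy H = −Σ p log₂ p ≈ 2.6651 bits.
Huffman merges: 3/50+9/100→3/20; 1/10+3/25→11/50; 3/20+9/50→33/100; 1/5+11/50→21/50; 1/4+33/100→29/50; 21/50+29/50→1. L = 27/10 ≈ 2.7000.
Efficiency = H/L = 2.6651/2.7000 = 98.7%.

98.7%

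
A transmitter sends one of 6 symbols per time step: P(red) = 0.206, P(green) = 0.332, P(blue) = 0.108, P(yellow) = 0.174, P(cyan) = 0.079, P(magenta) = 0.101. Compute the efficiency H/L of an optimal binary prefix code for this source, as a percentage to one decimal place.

97.8%

Entropy H = −Σ p log₂ p ≈ 2.4068 bits.
Huffman merges: 79/1000+101/1000→9/50; 27/250+87/500→141/500; 9/50+103/500→193/500; 141/500+83/250→307/500; 193/500+307/500→1. L = 1231/500 ≈ 2.4620.
Efficiency = H/L = 2.4068/2.4620 = 97.8%.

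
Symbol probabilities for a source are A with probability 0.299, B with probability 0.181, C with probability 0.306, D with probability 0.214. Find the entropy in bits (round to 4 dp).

1.9659 bits

H = −Σ pᵢ log₂ pᵢ.
−0.299·log₂(0.299) = 0.5208
−0.181·log₂(0.181) = 0.4463
−0.306·log₂(0.306) = 0.5228
−0.214·log₂(0.214) = 0.4760
Sum ≈ 1.9659 → 1.9659 bits.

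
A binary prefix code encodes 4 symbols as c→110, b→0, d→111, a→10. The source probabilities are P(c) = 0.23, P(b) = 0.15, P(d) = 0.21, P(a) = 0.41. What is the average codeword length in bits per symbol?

L̄ = Σ pᵢ·ℓᵢ = 0.23·3 + 0.15·1 + 0.21·3 + 0.41·2 = 2.29 bits/symbol.

2.29 bits/symbol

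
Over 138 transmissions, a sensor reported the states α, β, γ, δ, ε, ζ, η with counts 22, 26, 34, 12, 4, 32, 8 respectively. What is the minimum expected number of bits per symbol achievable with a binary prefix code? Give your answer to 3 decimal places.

2.594 bits/symbol

Probabilities are the counts divided by 138.
Repeatedly combine the two least-probable nodes; the expected code length is the sum of the merged weights.
merge 2/69 + 4/69 → 2/23
merge 2/23 + 2/23 → 4/23
merge 11/69 + 4/23 → 1/3
merge 13/69 + 16/69 → 29/69
merge 17/69 + 1/3 → 40/69
merge 29/69 + 40/69 → 1
L = 2/23 + 4/23 + 1/3 + 29/69 + 40/69 + 1 = 179/69 ≈ 2.594 bits/symbol.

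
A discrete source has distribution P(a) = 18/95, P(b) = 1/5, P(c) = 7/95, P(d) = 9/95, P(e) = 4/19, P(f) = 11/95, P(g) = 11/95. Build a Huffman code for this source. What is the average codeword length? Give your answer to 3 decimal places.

2.758 bits/symbol

Repeatedly combine the two least-probable nodes; the expected code length is the sum of the merged weights.
merge 7/95 + 9/95 → 16/95
merge 11/95 + 11/95 → 22/95
merge 16/95 + 18/95 → 34/95
merge 1/5 + 4/19 → 39/95
merge 22/95 + 34/95 → 56/95
merge 39/95 + 56/95 → 1
L = 16/95 + 22/95 + 34/95 + 39/95 + 56/95 + 1 = 262/95 ≈ 2.758 bits/symbol.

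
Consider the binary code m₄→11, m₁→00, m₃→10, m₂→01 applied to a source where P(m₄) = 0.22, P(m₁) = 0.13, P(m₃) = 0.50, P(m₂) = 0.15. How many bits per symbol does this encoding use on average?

2 bits/symbol

L̄ = Σ pᵢ·ℓᵢ = 0.22·2 + 0.13·2 + 0.50·2 + 0.15·2 = 2 bits/symbol.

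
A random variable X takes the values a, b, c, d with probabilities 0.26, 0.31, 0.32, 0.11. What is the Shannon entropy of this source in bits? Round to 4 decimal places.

1.9054 bits

H = −Σ pᵢ log₂ pᵢ.
−0.26·log₂(0.26) = 0.5053
−0.31·log₂(0.31) = 0.5238
−0.32·log₂(0.32) = 0.5260
−0.11·log₂(0.11) = 0.3503
Sum ≈ 1.9054 → 1.9054 bits.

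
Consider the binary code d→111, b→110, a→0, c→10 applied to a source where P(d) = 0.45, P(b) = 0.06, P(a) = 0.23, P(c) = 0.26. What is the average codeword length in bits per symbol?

L̄ = Σ pᵢ·ℓᵢ = 0.45·3 + 0.06·3 + 0.23·1 + 0.26·2 = 2.28 bits/symbol.

2.28 bits/symbol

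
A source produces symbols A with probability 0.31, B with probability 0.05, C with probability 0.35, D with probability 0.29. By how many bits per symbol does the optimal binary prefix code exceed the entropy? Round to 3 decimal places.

0.202 bits

Entropy H = −Σ p log₂ p ≈ 1.7879 bits.
Huffman merges: 1/20+29/100→17/50; 31/100+17/50→13/20; 7/20+13/20→1. L = 199/100 ≈ 1.9900.
L − H = 1.9900 − 1.7879 = 0.202 bits.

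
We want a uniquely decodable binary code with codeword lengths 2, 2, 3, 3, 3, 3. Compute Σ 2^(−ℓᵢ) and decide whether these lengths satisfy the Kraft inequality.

With common denominator 2^3 = 8: Σ 2^(−ℓᵢ) = 2/8 + 2/8 + 1/8 + 1/8 + 1/8 + 1/8 = 8/8 = 1.
Kraft's inequality requires Σ ≤ 1; here Σ = 1 ≤ 1, so such a prefix code exists.

1; yes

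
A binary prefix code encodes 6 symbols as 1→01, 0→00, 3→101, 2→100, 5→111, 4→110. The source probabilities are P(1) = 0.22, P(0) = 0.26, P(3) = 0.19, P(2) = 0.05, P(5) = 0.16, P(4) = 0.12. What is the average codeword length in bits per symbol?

L̄ = Σ pᵢ·ℓᵢ = 0.22·2 + 0.26·2 + 0.19·3 + 0.05·3 + 0.16·3 + 0.12·3 = 2.52 bits/symbol.

2.52 bits/symbol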